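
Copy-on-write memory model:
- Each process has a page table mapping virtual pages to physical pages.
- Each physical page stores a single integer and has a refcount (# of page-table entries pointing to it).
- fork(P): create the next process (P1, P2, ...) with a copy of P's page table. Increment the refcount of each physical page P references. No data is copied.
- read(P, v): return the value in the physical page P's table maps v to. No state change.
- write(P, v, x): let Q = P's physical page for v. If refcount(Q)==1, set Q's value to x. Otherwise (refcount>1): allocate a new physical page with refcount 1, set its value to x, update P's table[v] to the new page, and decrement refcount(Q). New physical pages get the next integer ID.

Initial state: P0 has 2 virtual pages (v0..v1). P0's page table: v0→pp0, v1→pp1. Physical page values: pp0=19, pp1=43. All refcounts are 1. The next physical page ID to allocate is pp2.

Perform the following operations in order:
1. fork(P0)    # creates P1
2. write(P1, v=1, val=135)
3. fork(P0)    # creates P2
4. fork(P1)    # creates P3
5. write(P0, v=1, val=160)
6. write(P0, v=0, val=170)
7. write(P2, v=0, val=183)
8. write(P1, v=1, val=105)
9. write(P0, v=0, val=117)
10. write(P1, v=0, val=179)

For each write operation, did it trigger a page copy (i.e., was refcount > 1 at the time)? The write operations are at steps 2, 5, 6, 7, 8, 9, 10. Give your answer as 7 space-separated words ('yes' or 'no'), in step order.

Op 1: fork(P0) -> P1. 2 ppages; refcounts: pp0:2 pp1:2
Op 2: write(P1, v1, 135). refcount(pp1)=2>1 -> COPY to pp2. 3 ppages; refcounts: pp0:2 pp1:1 pp2:1
Op 3: fork(P0) -> P2. 3 ppages; refcounts: pp0:3 pp1:2 pp2:1
Op 4: fork(P1) -> P3. 3 ppages; refcounts: pp0:4 pp1:2 pp2:2
Op 5: write(P0, v1, 160). refcount(pp1)=2>1 -> COPY to pp3. 4 ppages; refcounts: pp0:4 pp1:1 pp2:2 pp3:1
Op 6: write(P0, v0, 170). refcount(pp0)=4>1 -> COPY to pp4. 5 ppages; refcounts: pp0:3 pp1:1 pp2:2 pp3:1 pp4:1
Op 7: write(P2, v0, 183). refcount(pp0)=3>1 -> COPY to pp5. 6 ppages; refcounts: pp0:2 pp1:1 pp2:2 pp3:1 pp4:1 pp5:1
Op 8: write(P1, v1, 105). refcount(pp2)=2>1 -> COPY to pp6. 7 ppages; refcounts: pp0:2 pp1:1 pp2:1 pp3:1 pp4:1 pp5:1 pp6:1
Op 9: write(P0, v0, 117). refcount(pp4)=1 -> write in place. 7 ppages; refcounts: pp0:2 pp1:1 pp2:1 pp3:1 pp4:1 pp5:1 pp6:1
Op 10: write(P1, v0, 179). refcount(pp0)=2>1 -> COPY to pp7. 8 ppages; refcounts: pp0:1 pp1:1 pp2:1 pp3:1 pp4:1 pp5:1 pp6:1 pp7:1

yes yes yes yes yes no yes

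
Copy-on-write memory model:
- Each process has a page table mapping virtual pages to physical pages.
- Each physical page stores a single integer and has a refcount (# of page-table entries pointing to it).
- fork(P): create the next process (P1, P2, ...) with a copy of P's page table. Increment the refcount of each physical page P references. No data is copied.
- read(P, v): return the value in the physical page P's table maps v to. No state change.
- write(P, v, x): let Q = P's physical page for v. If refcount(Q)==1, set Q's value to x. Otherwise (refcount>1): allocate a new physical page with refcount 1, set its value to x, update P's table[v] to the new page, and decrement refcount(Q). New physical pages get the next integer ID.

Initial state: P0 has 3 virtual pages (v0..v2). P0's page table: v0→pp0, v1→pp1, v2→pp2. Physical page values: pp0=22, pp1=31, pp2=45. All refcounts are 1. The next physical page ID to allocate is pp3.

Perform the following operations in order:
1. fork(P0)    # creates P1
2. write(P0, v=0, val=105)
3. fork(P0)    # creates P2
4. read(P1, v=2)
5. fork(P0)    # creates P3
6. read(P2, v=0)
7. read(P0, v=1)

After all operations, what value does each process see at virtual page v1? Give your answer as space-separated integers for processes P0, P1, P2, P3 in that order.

Answer: 31 31 31 31

Derivation:
Op 1: fork(P0) -> P1. 3 ppages; refcounts: pp0:2 pp1:2 pp2:2
Op 2: write(P0, v0, 105). refcount(pp0)=2>1 -> COPY to pp3. 4 ppages; refcounts: pp0:1 pp1:2 pp2:2 pp3:1
Op 3: fork(P0) -> P2. 4 ppages; refcounts: pp0:1 pp1:3 pp2:3 pp3:2
Op 4: read(P1, v2) -> 45. No state change.
Op 5: fork(P0) -> P3. 4 ppages; refcounts: pp0:1 pp1:4 pp2:4 pp3:3
Op 6: read(P2, v0) -> 105. No state change.
Op 7: read(P0, v1) -> 31. No state change.
P0: v1 -> pp1 = 31
P1: v1 -> pp1 = 31
P2: v1 -> pp1 = 31
P3: v1 -> pp1 = 31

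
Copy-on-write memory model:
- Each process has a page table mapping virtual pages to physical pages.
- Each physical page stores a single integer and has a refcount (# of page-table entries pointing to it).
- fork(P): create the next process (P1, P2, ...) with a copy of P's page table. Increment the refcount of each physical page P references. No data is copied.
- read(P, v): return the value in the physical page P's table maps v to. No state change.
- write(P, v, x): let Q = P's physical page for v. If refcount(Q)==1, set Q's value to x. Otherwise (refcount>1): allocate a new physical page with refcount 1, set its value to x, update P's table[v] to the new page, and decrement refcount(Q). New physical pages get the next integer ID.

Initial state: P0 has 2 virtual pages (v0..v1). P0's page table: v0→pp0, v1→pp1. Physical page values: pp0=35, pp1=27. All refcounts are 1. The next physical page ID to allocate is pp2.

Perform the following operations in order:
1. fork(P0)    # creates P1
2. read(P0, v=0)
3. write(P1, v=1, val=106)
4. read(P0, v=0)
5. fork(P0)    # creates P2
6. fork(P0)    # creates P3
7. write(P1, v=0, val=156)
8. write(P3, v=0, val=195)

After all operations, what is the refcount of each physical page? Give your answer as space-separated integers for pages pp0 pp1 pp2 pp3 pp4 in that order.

Op 1: fork(P0) -> P1. 2 ppages; refcounts: pp0:2 pp1:2
Op 2: read(P0, v0) -> 35. No state change.
Op 3: write(P1, v1, 106). refcount(pp1)=2>1 -> COPY to pp2. 3 ppages; refcounts: pp0:2 pp1:1 pp2:1
Op 4: read(P0, v0) -> 35. No state change.
Op 5: fork(P0) -> P2. 3 ppages; refcounts: pp0:3 pp1:2 pp2:1
Op 6: fork(P0) -> P3. 3 ppages; refcounts: pp0:4 pp1:3 pp2:1
Op 7: write(P1, v0, 156). refcount(pp0)=4>1 -> COPY to pp3. 4 ppages; refcounts: pp0:3 pp1:3 pp2:1 pp3:1
Op 8: write(P3, v0, 195). refcount(pp0)=3>1 -> COPY to pp4. 5 ppages; refcounts: pp0:2 pp1:3 pp2:1 pp3:1 pp4:1

Answer: 2 3 1 1 1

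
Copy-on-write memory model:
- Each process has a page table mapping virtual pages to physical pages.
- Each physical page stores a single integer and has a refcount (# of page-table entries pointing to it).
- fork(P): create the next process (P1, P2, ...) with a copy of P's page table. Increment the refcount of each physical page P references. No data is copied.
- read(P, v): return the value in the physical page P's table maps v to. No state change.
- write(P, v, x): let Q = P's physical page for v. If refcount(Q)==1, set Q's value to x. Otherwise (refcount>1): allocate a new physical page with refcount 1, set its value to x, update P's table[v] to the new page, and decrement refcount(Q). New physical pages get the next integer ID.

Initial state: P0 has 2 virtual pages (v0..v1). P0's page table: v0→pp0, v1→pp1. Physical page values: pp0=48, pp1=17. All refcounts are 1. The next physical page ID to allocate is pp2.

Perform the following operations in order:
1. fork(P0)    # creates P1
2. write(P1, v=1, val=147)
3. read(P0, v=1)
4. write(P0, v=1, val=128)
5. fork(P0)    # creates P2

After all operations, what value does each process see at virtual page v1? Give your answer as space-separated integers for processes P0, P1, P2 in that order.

Answer: 128 147 128

Derivation:
Op 1: fork(P0) -> P1. 2 ppages; refcounts: pp0:2 pp1:2
Op 2: write(P1, v1, 147). refcount(pp1)=2>1 -> COPY to pp2. 3 ppages; refcounts: pp0:2 pp1:1 pp2:1
Op 3: read(P0, v1) -> 17. No state change.
Op 4: write(P0, v1, 128). refcount(pp1)=1 -> write in place. 3 ppages; refcounts: pp0:2 pp1:1 pp2:1
Op 5: fork(P0) -> P2. 3 ppages; refcounts: pp0:3 pp1:2 pp2:1
P0: v1 -> pp1 = 128
P1: v1 -> pp2 = 147
P2: v1 -> pp1 = 128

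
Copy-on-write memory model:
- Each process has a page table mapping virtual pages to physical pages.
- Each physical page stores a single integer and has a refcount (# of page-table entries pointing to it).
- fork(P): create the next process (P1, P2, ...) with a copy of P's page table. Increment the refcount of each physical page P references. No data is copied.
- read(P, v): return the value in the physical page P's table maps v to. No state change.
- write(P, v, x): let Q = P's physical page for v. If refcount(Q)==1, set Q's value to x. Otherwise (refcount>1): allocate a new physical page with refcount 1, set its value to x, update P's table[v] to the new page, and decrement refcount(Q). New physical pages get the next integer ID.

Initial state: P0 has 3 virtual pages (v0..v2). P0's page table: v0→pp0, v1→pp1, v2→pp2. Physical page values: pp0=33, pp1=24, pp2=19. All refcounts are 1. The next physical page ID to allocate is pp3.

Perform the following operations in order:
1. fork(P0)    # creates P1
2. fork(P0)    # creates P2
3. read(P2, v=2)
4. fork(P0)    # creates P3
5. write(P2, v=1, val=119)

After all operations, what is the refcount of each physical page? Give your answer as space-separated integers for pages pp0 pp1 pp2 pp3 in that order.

Answer: 4 3 4 1

Derivation:
Op 1: fork(P0) -> P1. 3 ppages; refcounts: pp0:2 pp1:2 pp2:2
Op 2: fork(P0) -> P2. 3 ppages; refcounts: pp0:3 pp1:3 pp2:3
Op 3: read(P2, v2) -> 19. No state change.
Op 4: fork(P0) -> P3. 3 ppages; refcounts: pp0:4 pp1:4 pp2:4
Op 5: write(P2, v1, 119). refcount(pp1)=4>1 -> COPY to pp3. 4 ppages; refcounts: pp0:4 pp1:3 pp2:4 pp3:1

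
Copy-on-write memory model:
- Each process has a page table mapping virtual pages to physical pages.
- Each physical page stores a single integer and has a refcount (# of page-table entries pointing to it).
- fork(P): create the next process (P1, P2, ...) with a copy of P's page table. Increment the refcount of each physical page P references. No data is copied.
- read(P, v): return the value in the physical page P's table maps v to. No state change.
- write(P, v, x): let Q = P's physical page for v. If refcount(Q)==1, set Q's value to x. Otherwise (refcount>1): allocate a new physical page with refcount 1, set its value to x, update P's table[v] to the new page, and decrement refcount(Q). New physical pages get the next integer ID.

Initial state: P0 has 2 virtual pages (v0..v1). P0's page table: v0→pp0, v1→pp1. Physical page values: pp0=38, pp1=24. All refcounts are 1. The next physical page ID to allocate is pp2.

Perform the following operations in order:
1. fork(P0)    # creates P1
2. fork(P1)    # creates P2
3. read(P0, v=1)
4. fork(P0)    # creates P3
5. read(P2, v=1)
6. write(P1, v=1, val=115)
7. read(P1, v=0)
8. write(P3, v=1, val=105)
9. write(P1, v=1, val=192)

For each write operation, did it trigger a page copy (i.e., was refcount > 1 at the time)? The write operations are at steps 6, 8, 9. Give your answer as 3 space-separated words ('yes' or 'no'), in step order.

Op 1: fork(P0) -> P1. 2 ppages; refcounts: pp0:2 pp1:2
Op 2: fork(P1) -> P2. 2 ppages; refcounts: pp0:3 pp1:3
Op 3: read(P0, v1) -> 24. No state change.
Op 4: fork(P0) -> P3. 2 ppages; refcounts: pp0:4 pp1:4
Op 5: read(P2, v1) -> 24. No state change.
Op 6: write(P1, v1, 115). refcount(pp1)=4>1 -> COPY to pp2. 3 ppages; refcounts: pp0:4 pp1:3 pp2:1
Op 7: read(P1, v0) -> 38. No state change.
Op 8: write(P3, v1, 105). refcount(pp1)=3>1 -> COPY to pp3. 4 ppages; refcounts: pp0:4 pp1:2 pp2:1 pp3:1
Op 9: write(P1, v1, 192). refcount(pp2)=1 -> write in place. 4 ppages; refcounts: pp0:4 pp1:2 pp2:1 pp3:1

yes yes no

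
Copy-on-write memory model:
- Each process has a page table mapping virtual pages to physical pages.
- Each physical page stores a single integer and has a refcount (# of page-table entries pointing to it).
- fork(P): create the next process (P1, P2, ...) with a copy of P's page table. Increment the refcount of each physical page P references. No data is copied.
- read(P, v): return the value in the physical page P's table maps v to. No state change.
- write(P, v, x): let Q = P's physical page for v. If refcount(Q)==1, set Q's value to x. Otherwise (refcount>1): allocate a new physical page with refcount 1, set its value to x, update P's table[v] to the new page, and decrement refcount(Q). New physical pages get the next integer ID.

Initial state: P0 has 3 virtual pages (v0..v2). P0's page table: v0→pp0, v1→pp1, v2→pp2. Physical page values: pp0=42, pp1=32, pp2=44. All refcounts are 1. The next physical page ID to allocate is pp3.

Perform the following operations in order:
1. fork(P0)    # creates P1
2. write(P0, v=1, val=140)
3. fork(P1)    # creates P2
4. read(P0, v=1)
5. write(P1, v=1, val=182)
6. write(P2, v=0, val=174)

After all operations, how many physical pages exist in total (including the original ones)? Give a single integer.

Op 1: fork(P0) -> P1. 3 ppages; refcounts: pp0:2 pp1:2 pp2:2
Op 2: write(P0, v1, 140). refcount(pp1)=2>1 -> COPY to pp3. 4 ppages; refcounts: pp0:2 pp1:1 pp2:2 pp3:1
Op 3: fork(P1) -> P2. 4 ppages; refcounts: pp0:3 pp1:2 pp2:3 pp3:1
Op 4: read(P0, v1) -> 140. No state change.
Op 5: write(P1, v1, 182). refcount(pp1)=2>1 -> COPY to pp4. 5 ppages; refcounts: pp0:3 pp1:1 pp2:3 pp3:1 pp4:1
Op 6: write(P2, v0, 174). refcount(pp0)=3>1 -> COPY to pp5. 6 ppages; refcounts: pp0:2 pp1:1 pp2:3 pp3:1 pp4:1 pp5:1

Answer: 6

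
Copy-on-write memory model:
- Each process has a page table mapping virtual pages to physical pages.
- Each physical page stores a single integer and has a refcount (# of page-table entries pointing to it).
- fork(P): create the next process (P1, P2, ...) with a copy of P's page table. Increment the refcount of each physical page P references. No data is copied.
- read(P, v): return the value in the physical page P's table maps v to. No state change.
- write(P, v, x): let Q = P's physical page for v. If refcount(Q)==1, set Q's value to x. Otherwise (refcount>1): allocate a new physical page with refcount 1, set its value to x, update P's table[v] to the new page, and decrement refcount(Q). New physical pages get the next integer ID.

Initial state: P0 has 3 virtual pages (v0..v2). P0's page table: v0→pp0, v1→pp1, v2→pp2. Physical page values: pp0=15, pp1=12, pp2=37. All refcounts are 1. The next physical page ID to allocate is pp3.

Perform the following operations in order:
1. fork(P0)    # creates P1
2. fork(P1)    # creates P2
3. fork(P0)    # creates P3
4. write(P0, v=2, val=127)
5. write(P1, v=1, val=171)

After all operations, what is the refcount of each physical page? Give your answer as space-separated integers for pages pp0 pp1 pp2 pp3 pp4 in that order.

Answer: 4 3 3 1 1

Derivation:
Op 1: fork(P0) -> P1. 3 ppages; refcounts: pp0:2 pp1:2 pp2:2
Op 2: fork(P1) -> P2. 3 ppages; refcounts: pp0:3 pp1:3 pp2:3
Op 3: fork(P0) -> P3. 3 ppages; refcounts: pp0:4 pp1:4 pp2:4
Op 4: write(P0, v2, 127). refcount(pp2)=4>1 -> COPY to pp3. 4 ppages; refcounts: pp0:4 pp1:4 pp2:3 pp3:1
Op 5: write(P1, v1, 171). refcount(pp1)=4>1 -> COPY to pp4. 5 ppages; refcounts: pp0:4 pp1:3 pp2:3 pp3:1 pp4:1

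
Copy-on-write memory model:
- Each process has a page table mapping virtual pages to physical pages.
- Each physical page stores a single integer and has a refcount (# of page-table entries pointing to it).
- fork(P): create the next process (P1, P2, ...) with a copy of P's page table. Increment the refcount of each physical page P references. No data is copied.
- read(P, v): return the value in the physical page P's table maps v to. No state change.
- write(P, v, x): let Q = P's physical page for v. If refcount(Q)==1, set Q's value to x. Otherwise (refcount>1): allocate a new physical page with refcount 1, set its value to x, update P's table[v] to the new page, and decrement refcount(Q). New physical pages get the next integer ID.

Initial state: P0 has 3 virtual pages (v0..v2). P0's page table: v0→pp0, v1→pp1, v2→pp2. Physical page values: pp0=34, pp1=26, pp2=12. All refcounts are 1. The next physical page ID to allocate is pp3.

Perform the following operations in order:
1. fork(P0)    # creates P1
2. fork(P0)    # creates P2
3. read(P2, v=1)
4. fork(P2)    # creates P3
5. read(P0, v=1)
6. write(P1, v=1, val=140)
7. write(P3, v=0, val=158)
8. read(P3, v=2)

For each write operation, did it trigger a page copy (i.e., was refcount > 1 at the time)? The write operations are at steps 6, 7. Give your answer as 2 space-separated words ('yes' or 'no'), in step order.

Op 1: fork(P0) -> P1. 3 ppages; refcounts: pp0:2 pp1:2 pp2:2
Op 2: fork(P0) -> P2. 3 ppages; refcounts: pp0:3 pp1:3 pp2:3
Op 3: read(P2, v1) -> 26. No state change.
Op 4: fork(P2) -> P3. 3 ppages; refcounts: pp0:4 pp1:4 pp2:4
Op 5: read(P0, v1) -> 26. No state change.
Op 6: write(P1, v1, 140). refcount(pp1)=4>1 -> COPY to pp3. 4 ppages; refcounts: pp0:4 pp1:3 pp2:4 pp3:1
Op 7: write(P3, v0, 158). refcount(pp0)=4>1 -> COPY to pp4. 5 ppages; refcounts: pp0:3 pp1:3 pp2:4 pp3:1 pp4:1
Op 8: read(P3, v2) -> 12. No state change.

yes yes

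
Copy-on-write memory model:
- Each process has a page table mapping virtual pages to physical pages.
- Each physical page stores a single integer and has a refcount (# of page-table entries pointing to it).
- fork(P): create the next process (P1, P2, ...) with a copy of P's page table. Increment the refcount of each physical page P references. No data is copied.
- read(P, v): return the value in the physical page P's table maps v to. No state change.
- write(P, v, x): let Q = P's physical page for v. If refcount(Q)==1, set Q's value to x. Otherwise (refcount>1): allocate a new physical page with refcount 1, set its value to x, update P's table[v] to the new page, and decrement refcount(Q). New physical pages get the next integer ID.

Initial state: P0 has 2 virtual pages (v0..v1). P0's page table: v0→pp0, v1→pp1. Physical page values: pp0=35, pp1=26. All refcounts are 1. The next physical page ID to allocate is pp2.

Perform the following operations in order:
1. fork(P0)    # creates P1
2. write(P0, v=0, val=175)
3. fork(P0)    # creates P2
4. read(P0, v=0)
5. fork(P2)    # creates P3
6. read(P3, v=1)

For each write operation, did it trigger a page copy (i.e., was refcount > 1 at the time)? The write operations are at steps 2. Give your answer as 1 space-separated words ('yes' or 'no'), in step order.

Op 1: fork(P0) -> P1. 2 ppages; refcounts: pp0:2 pp1:2
Op 2: write(P0, v0, 175). refcount(pp0)=2>1 -> COPY to pp2. 3 ppages; refcounts: pp0:1 pp1:2 pp2:1
Op 3: fork(P0) -> P2. 3 ppages; refcounts: pp0:1 pp1:3 pp2:2
Op 4: read(P0, v0) -> 175. No state change.
Op 5: fork(P2) -> P3. 3 ppages; refcounts: pp0:1 pp1:4 pp2:3
Op 6: read(P3, v1) -> 26. No state change.

yes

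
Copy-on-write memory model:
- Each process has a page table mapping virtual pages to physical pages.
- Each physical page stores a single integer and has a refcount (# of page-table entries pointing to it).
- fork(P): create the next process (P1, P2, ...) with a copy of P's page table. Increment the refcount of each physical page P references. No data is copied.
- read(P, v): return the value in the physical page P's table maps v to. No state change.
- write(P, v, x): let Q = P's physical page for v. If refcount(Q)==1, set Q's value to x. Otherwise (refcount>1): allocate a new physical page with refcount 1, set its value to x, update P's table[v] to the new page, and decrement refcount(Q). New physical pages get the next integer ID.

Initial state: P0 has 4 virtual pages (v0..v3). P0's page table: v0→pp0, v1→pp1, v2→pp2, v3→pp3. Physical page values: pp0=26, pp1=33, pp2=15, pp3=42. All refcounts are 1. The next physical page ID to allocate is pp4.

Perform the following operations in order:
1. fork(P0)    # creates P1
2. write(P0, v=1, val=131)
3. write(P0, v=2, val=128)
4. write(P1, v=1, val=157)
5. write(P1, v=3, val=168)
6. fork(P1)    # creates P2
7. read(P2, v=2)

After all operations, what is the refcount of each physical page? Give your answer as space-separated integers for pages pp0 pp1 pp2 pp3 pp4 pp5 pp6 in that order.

Op 1: fork(P0) -> P1. 4 ppages; refcounts: pp0:2 pp1:2 pp2:2 pp3:2
Op 2: write(P0, v1, 131). refcount(pp1)=2>1 -> COPY to pp4. 5 ppages; refcounts: pp0:2 pp1:1 pp2:2 pp3:2 pp4:1
Op 3: write(P0, v2, 128). refcount(pp2)=2>1 -> COPY to pp5. 6 ppages; refcounts: pp0:2 pp1:1 pp2:1 pp3:2 pp4:1 pp5:1
Op 4: write(P1, v1, 157). refcount(pp1)=1 -> write in place. 6 ppages; refcounts: pp0:2 pp1:1 pp2:1 pp3:2 pp4:1 pp5:1
Op 5: write(P1, v3, 168). refcount(pp3)=2>1 -> COPY to pp6. 7 ppages; refcounts: pp0:2 pp1:1 pp2:1 pp3:1 pp4:1 pp5:1 pp6:1
Op 6: fork(P1) -> P2. 7 ppages; refcounts: pp0:3 pp1:2 pp2:2 pp3:1 pp4:1 pp5:1 pp6:2
Op 7: read(P2, v2) -> 15. No state change.

Answer: 3 2 2 1 1 1 2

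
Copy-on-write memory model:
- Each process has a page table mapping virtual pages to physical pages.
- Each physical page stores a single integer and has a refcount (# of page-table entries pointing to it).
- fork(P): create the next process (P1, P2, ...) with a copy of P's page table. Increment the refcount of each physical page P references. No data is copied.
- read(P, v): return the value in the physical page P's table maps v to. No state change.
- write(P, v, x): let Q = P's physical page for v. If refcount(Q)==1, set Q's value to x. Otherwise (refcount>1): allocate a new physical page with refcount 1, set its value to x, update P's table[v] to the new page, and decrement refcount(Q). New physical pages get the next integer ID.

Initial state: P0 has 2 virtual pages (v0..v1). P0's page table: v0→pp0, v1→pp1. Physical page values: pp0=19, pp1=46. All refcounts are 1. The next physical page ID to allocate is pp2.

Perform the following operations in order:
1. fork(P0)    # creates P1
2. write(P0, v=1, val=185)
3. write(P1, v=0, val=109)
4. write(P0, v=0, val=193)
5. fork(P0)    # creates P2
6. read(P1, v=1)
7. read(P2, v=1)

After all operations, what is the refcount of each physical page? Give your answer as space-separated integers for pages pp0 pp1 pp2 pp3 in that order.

Op 1: fork(P0) -> P1. 2 ppages; refcounts: pp0:2 pp1:2
Op 2: write(P0, v1, 185). refcount(pp1)=2>1 -> COPY to pp2. 3 ppages; refcounts: pp0:2 pp1:1 pp2:1
Op 3: write(P1, v0, 109). refcount(pp0)=2>1 -> COPY to pp3. 4 ppages; refcounts: pp0:1 pp1:1 pp2:1 pp3:1
Op 4: write(P0, v0, 193). refcount(pp0)=1 -> write in place. 4 ppages; refcounts: pp0:1 pp1:1 pp2:1 pp3:1
Op 5: fork(P0) -> P2. 4 ppages; refcounts: pp0:2 pp1:1 pp2:2 pp3:1
Op 6: read(P1, v1) -> 46. No state change.
Op 7: read(P2, v1) -> 185. No state change.

Answer: 2 1 2 1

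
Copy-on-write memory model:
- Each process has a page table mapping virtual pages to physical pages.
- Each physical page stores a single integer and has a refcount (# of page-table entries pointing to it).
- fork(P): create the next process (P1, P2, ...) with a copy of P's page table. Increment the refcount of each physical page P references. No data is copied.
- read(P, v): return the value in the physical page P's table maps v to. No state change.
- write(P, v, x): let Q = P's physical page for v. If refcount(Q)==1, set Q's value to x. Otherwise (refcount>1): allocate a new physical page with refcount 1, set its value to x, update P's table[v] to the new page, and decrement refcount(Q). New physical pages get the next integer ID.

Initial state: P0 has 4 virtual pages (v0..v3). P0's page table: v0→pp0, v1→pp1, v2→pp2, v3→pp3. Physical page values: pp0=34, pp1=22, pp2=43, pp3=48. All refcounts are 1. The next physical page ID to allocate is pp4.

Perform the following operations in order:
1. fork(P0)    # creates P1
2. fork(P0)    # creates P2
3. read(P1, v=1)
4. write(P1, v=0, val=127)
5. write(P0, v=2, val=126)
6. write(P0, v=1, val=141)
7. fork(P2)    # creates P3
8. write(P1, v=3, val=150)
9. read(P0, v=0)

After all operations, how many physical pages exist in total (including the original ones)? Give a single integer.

Answer: 8

Derivation:
Op 1: fork(P0) -> P1. 4 ppages; refcounts: pp0:2 pp1:2 pp2:2 pp3:2
Op 2: fork(P0) -> P2. 4 ppages; refcounts: pp0:3 pp1:3 pp2:3 pp3:3
Op 3: read(P1, v1) -> 22. No state change.
Op 4: write(P1, v0, 127). refcount(pp0)=3>1 -> COPY to pp4. 5 ppages; refcounts: pp0:2 pp1:3 pp2:3 pp3:3 pp4:1
Op 5: write(P0, v2, 126). refcount(pp2)=3>1 -> COPY to pp5. 6 ppages; refcounts: pp0:2 pp1:3 pp2:2 pp3:3 pp4:1 pp5:1
Op 6: write(P0, v1, 141). refcount(pp1)=3>1 -> COPY to pp6. 7 ppages; refcounts: pp0:2 pp1:2 pp2:2 pp3:3 pp4:1 pp5:1 pp6:1
Op 7: fork(P2) -> P3. 7 ppages; refcounts: pp0:3 pp1:3 pp2:3 pp3:4 pp4:1 pp5:1 pp6:1
Op 8: write(P1, v3, 150). refcount(pp3)=4>1 -> COPY to pp7. 8 ppages; refcounts: pp0:3 pp1:3 pp2:3 pp3:3 pp4:1 pp5:1 pp6:1 pp7:1
Op 9: read(P0, v0) -> 34. No state change.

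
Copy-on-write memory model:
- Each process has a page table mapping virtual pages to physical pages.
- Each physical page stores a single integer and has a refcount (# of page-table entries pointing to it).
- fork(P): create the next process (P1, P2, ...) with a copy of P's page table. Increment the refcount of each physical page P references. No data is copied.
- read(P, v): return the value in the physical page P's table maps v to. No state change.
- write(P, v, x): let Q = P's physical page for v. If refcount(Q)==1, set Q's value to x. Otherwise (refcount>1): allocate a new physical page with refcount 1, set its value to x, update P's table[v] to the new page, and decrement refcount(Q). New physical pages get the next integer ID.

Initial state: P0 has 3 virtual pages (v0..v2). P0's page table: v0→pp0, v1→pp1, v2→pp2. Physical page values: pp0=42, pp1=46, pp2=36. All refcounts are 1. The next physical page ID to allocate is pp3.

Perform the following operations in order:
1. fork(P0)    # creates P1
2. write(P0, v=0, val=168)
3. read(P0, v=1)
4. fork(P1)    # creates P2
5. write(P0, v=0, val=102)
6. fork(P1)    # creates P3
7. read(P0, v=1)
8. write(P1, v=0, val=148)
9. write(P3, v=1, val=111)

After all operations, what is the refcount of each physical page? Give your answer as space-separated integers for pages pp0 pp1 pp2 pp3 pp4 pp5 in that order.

Answer: 2 3 4 1 1 1

Derivation:
Op 1: fork(P0) -> P1. 3 ppages; refcounts: pp0:2 pp1:2 pp2:2
Op 2: write(P0, v0, 168). refcount(pp0)=2>1 -> COPY to pp3. 4 ppages; refcounts: pp0:1 pp1:2 pp2:2 pp3:1
Op 3: read(P0, v1) -> 46. No state change.
Op 4: fork(P1) -> P2. 4 ppages; refcounts: pp0:2 pp1:3 pp2:3 pp3:1
Op 5: write(P0, v0, 102). refcount(pp3)=1 -> write in place. 4 ppages; refcounts: pp0:2 pp1:3 pp2:3 pp3:1
Op 6: fork(P1) -> P3. 4 ppages; refcounts: pp0:3 pp1:4 pp2:4 pp3:1
Op 7: read(P0, v1) -> 46. No state change.
Op 8: write(P1, v0, 148). refcount(pp0)=3>1 -> COPY to pp4. 5 ppages; refcounts: pp0:2 pp1:4 pp2:4 pp3:1 pp4:1
Op 9: write(P3, v1, 111). refcount(pp1)=4>1 -> COPY to pp5. 6 ppages; refcounts: pp0:2 pp1:3 pp2:4 pp3:1 pp4:1 pp5:1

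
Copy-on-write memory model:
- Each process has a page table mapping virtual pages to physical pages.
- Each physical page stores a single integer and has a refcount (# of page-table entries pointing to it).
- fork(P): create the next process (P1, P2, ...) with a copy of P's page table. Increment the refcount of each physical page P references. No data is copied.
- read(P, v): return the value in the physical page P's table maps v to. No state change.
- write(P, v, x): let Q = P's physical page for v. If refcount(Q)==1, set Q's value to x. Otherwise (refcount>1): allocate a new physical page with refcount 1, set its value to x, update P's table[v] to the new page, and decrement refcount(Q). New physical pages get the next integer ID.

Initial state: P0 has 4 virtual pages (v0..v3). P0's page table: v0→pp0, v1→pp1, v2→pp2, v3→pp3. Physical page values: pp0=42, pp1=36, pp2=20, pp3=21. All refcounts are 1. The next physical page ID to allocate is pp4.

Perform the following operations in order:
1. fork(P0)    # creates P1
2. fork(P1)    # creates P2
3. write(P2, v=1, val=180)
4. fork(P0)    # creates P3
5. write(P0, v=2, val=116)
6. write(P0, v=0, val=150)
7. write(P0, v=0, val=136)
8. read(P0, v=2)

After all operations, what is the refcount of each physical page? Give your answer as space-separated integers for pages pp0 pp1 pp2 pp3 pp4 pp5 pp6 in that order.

Op 1: fork(P0) -> P1. 4 ppages; refcounts: pp0:2 pp1:2 pp2:2 pp3:2
Op 2: fork(P1) -> P2. 4 ppages; refcounts: pp0:3 pp1:3 pp2:3 pp3:3
Op 3: write(P2, v1, 180). refcount(pp1)=3>1 -> COPY to pp4. 5 ppages; refcounts: pp0:3 pp1:2 pp2:3 pp3:3 pp4:1
Op 4: fork(P0) -> P3. 5 ppages; refcounts: pp0:4 pp1:3 pp2:4 pp3:4 pp4:1
Op 5: write(P0, v2, 116). refcount(pp2)=4>1 -> COPY to pp5. 6 ppages; refcounts: pp0:4 pp1:3 pp2:3 pp3:4 pp4:1 pp5:1
Op 6: write(P0, v0, 150). refcount(pp0)=4>1 -> COPY to pp6. 7 ppages; refcounts: pp0:3 pp1:3 pp2:3 pp3:4 pp4:1 pp5:1 pp6:1
Op 7: write(P0, v0, 136). refcount(pp6)=1 -> write in place. 7 ppages; refcounts: pp0:3 pp1:3 pp2:3 pp3:4 pp4:1 pp5:1 pp6:1
Op 8: read(P0, v2) -> 116. No state change.

Answer: 3 3 3 4 1 1 1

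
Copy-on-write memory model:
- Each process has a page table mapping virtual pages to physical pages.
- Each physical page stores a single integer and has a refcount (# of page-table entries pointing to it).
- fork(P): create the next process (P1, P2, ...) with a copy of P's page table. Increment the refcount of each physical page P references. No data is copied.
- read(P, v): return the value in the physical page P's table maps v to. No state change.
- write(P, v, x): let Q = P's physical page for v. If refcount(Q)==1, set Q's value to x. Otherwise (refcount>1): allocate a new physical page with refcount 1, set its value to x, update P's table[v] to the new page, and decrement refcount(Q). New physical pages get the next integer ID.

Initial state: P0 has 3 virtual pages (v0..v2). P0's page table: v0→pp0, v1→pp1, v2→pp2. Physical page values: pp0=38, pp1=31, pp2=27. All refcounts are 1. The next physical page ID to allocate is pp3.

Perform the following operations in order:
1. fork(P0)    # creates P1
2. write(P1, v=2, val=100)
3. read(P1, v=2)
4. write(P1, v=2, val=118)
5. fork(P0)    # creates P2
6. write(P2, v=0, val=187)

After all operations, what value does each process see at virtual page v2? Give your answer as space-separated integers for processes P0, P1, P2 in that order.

Answer: 27 118 27

Derivation:
Op 1: fork(P0) -> P1. 3 ppages; refcounts: pp0:2 pp1:2 pp2:2
Op 2: write(P1, v2, 100). refcount(pp2)=2>1 -> COPY to pp3. 4 ppages; refcounts: pp0:2 pp1:2 pp2:1 pp3:1
Op 3: read(P1, v2) -> 100. No state change.
Op 4: write(P1, v2, 118). refcount(pp3)=1 -> write in place. 4 ppages; refcounts: pp0:2 pp1:2 pp2:1 pp3:1
Op 5: fork(P0) -> P2. 4 ppages; refcounts: pp0:3 pp1:3 pp2:2 pp3:1
Op 6: write(P2, v0, 187). refcount(pp0)=3>1 -> COPY to pp4. 5 ppages; refcounts: pp0:2 pp1:3 pp2:2 pp3:1 pp4:1
P0: v2 -> pp2 = 27
P1: v2 -> pp3 = 118
P2: v2 -> pp2 = 27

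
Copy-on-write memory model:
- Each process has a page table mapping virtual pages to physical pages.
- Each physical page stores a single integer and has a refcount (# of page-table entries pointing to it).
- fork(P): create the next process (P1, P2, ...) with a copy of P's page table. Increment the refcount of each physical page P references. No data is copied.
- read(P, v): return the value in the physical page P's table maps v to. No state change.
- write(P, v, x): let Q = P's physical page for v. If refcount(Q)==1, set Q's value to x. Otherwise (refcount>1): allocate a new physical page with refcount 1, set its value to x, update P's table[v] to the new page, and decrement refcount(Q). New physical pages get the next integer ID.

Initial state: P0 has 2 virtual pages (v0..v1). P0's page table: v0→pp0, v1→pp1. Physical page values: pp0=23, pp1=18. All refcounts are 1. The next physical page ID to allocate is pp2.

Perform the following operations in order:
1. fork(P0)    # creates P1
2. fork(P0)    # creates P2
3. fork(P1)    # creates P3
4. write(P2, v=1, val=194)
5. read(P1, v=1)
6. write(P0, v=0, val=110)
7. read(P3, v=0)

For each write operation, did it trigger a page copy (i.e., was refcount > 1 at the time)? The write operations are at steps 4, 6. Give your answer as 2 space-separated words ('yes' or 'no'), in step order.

Op 1: fork(P0) -> P1. 2 ppages; refcounts: pp0:2 pp1:2
Op 2: fork(P0) -> P2. 2 ppages; refcounts: pp0:3 pp1:3
Op 3: fork(P1) -> P3. 2 ppages; refcounts: pp0:4 pp1:4
Op 4: write(P2, v1, 194). refcount(pp1)=4>1 -> COPY to pp2. 3 ppages; refcounts: pp0:4 pp1:3 pp2:1
Op 5: read(P1, v1) -> 18. No state change.
Op 6: write(P0, v0, 110). refcount(pp0)=4>1 -> COPY to pp3. 4 ppages; refcounts: pp0:3 pp1:3 pp2:1 pp3:1
Op 7: read(P3, v0) -> 23. No state change.

yes yes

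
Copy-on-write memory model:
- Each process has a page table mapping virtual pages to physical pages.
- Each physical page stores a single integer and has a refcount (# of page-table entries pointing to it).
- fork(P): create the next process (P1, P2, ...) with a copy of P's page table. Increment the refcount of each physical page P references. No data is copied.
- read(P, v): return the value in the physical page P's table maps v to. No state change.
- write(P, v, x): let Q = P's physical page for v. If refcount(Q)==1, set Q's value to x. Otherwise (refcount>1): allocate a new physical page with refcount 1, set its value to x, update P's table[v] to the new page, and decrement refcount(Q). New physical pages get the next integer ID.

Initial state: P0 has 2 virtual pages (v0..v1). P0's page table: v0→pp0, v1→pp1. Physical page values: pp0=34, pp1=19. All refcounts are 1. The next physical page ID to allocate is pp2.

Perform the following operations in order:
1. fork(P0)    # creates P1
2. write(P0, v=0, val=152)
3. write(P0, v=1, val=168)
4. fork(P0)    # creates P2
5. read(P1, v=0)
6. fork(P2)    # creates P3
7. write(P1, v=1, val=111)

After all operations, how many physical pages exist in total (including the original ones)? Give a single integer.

Answer: 4

Derivation:
Op 1: fork(P0) -> P1. 2 ppages; refcounts: pp0:2 pp1:2
Op 2: write(P0, v0, 152). refcount(pp0)=2>1 -> COPY to pp2. 3 ppages; refcounts: pp0:1 pp1:2 pp2:1
Op 3: write(P0, v1, 168). refcount(pp1)=2>1 -> COPY to pp3. 4 ppages; refcounts: pp0:1 pp1:1 pp2:1 pp3:1
Op 4: fork(P0) -> P2. 4 ppages; refcounts: pp0:1 pp1:1 pp2:2 pp3:2
Op 5: read(P1, v0) -> 34. No state change.
Op 6: fork(P2) -> P3. 4 ppages; refcounts: pp0:1 pp1:1 pp2:3 pp3:3
Op 7: write(P1, v1, 111). refcount(pp1)=1 -> write in place. 4 ppages; refcounts: pp0:1 pp1:1 pp2:3 pp3:3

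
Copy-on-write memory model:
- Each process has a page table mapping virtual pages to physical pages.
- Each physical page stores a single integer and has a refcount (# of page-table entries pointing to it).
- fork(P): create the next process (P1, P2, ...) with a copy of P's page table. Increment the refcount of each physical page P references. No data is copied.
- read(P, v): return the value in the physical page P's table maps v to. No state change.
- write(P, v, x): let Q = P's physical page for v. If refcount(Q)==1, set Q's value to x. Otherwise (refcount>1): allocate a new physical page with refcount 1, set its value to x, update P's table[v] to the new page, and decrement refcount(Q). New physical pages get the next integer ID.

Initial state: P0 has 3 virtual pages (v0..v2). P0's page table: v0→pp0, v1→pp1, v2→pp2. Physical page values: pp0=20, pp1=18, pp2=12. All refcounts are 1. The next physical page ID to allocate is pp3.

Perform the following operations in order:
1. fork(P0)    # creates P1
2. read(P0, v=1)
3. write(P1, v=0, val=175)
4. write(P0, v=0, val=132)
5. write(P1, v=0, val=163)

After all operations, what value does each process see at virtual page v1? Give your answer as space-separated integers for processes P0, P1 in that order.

Answer: 18 18

Derivation:
Op 1: fork(P0) -> P1. 3 ppages; refcounts: pp0:2 pp1:2 pp2:2
Op 2: read(P0, v1) -> 18. No state change.
Op 3: write(P1, v0, 175). refcount(pp0)=2>1 -> COPY to pp3. 4 ppages; refcounts: pp0:1 pp1:2 pp2:2 pp3:1
Op 4: write(P0, v0, 132). refcount(pp0)=1 -> write in place. 4 ppages; refcounts: pp0:1 pp1:2 pp2:2 pp3:1
Op 5: write(P1, v0, 163). refcount(pp3)=1 -> write in place. 4 ppages; refcounts: pp0:1 pp1:2 pp2:2 pp3:1
P0: v1 -> pp1 = 18
P1: v1 -> pp1 = 18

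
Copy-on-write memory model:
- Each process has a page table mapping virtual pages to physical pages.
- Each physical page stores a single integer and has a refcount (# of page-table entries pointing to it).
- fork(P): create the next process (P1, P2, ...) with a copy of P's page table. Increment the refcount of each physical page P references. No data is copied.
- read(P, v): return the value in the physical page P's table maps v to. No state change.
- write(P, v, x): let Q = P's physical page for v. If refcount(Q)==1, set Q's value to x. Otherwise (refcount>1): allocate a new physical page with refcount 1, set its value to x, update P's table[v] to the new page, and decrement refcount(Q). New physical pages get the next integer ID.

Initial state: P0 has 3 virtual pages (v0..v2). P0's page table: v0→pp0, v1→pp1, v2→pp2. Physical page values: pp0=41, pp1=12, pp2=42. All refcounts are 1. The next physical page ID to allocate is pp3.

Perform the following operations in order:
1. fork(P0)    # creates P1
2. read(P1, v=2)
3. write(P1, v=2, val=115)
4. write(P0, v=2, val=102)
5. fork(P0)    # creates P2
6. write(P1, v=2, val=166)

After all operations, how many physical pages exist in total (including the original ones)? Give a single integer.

Op 1: fork(P0) -> P1. 3 ppages; refcounts: pp0:2 pp1:2 pp2:2
Op 2: read(P1, v2) -> 42. No state change.
Op 3: write(P1, v2, 115). refcount(pp2)=2>1 -> COPY to pp3. 4 ppages; refcounts: pp0:2 pp1:2 pp2:1 pp3:1
Op 4: write(P0, v2, 102). refcount(pp2)=1 -> write in place. 4 ppages; refcounts: pp0:2 pp1:2 pp2:1 pp3:1
Op 5: fork(P0) -> P2. 4 ppages; refcounts: pp0:3 pp1:3 pp2:2 pp3:1
Op 6: write(P1, v2, 166). refcount(pp3)=1 -> write in place. 4 ppages; refcounts: pp0:3 pp1:3 pp2:2 pp3:1

Answer: 4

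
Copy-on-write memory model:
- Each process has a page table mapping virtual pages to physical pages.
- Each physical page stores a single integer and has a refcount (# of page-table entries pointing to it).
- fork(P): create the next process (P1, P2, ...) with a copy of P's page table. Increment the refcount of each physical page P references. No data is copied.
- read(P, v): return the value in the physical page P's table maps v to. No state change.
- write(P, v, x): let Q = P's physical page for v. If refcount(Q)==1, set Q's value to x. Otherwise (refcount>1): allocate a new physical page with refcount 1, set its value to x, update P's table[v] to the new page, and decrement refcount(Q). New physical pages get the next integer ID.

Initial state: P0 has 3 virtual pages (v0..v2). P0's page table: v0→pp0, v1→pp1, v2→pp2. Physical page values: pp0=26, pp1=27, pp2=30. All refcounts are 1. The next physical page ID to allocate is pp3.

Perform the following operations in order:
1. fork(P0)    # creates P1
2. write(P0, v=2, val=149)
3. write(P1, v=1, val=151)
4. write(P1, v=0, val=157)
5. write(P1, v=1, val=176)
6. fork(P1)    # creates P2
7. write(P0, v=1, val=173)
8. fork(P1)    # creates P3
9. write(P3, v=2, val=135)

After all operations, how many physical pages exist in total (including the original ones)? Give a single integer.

Op 1: fork(P0) -> P1. 3 ppages; refcounts: pp0:2 pp1:2 pp2:2
Op 2: write(P0, v2, 149). refcount(pp2)=2>1 -> COPY to pp3. 4 ppages; refcounts: pp0:2 pp1:2 pp2:1 pp3:1
Op 3: write(P1, v1, 151). refcount(pp1)=2>1 -> COPY to pp4. 5 ppages; refcounts: pp0:2 pp1:1 pp2:1 pp3:1 pp4:1
Op 4: write(P1, v0, 157). refcount(pp0)=2>1 -> COPY to pp5. 6 ppages; refcounts: pp0:1 pp1:1 pp2:1 pp3:1 pp4:1 pp5:1
Op 5: write(P1, v1, 176). refcount(pp4)=1 -> write in place. 6 ppages; refcounts: pp0:1 pp1:1 pp2:1 pp3:1 pp4:1 pp5:1
Op 6: fork(P1) -> P2. 6 ppages; refcounts: pp0:1 pp1:1 pp2:2 pp3:1 pp4:2 pp5:2
Op 7: write(P0, v1, 173). refcount(pp1)=1 -> write in place. 6 ppages; refcounts: pp0:1 pp1:1 pp2:2 pp3:1 pp4:2 pp5:2
Op 8: fork(P1) -> P3. 6 ppages; refcounts: pp0:1 pp1:1 pp2:3 pp3:1 pp4:3 pp5:3
Op 9: write(P3, v2, 135). refcount(pp2)=3>1 -> COPY to pp6. 7 ppages; refcounts: pp0:1 pp1:1 pp2:2 pp3:1 pp4:3 pp5:3 pp6:1

Answer: 7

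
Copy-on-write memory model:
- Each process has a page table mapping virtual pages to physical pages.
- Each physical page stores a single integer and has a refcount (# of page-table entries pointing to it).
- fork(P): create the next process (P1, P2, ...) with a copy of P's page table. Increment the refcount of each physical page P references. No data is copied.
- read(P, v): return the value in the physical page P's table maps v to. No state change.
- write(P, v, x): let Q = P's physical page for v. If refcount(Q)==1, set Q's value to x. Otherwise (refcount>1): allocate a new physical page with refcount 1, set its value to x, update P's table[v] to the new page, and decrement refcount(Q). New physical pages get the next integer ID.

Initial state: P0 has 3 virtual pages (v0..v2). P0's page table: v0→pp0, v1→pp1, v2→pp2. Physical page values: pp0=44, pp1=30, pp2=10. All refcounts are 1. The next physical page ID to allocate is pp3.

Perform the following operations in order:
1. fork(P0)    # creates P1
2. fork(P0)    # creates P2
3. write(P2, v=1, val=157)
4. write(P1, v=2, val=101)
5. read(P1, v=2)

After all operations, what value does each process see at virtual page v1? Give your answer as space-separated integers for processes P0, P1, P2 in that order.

Op 1: fork(P0) -> P1. 3 ppages; refcounts: pp0:2 pp1:2 pp2:2
Op 2: fork(P0) -> P2. 3 ppages; refcounts: pp0:3 pp1:3 pp2:3
Op 3: write(P2, v1, 157). refcount(pp1)=3>1 -> COPY to pp3. 4 ppages; refcounts: pp0:3 pp1:2 pp2:3 pp3:1
Op 4: write(P1, v2, 101). refcount(pp2)=3>1 -> COPY to pp4. 5 ppages; refcounts: pp0:3 pp1:2 pp2:2 pp3:1 pp4:1
Op 5: read(P1, v2) -> 101. No state change.
P0: v1 -> pp1 = 30
P1: v1 -> pp1 = 30
P2: v1 -> pp3 = 157

Answer: 30 30 157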